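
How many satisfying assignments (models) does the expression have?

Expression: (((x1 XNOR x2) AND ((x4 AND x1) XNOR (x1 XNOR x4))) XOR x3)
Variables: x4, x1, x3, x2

Satisfying assignments: (0,0,1,0), (0,0,1,1), (0,1,0,1), (0,1,1,0), (1,0,0,0), (1,0,1,1), (1,1,0,1), (1,1,1,0)
Count: 8 out of 16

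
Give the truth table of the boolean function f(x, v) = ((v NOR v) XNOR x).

x | v | Output
--------------
0 | 0 | 0
0 | 1 | 1
1 | 0 | 1
1 | 1 | 0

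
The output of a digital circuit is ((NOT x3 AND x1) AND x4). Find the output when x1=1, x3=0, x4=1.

Substituting: ((NOT 0 AND 1) AND 1)
= 1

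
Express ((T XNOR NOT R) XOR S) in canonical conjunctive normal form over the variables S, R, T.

(S OR R OR T) AND (S OR NOT R OR NOT T) AND (NOT S OR R OR NOT T) AND (NOT S OR NOT R OR T)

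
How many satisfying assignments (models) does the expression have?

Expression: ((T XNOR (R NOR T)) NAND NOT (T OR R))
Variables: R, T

Satisfying assignments: (0,0), (0,1), (1,0), (1,1)
Count: 4 out of 4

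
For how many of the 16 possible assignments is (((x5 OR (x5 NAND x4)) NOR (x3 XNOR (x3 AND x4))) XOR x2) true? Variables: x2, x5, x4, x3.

Satisfying assignments: (1,0,0,0), (1,0,0,1), (1,0,1,0), (1,0,1,1), (1,1,0,0), (1,1,0,1), (1,1,1,0), (1,1,1,1)
Count: 8 out of 16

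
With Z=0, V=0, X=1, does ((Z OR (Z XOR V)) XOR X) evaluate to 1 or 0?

Substituting: ((0 OR (0 XOR 0)) XOR 1)
= 1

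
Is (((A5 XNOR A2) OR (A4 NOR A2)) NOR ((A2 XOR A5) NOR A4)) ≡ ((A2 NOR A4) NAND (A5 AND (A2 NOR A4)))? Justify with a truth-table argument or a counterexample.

No. Counterexample: with A5=0, A2=0, A4=0, Expression 1 = 0 but Expression 2 = 1.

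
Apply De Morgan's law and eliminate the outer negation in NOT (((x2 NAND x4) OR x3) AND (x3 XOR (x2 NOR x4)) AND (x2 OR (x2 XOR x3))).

NOT ((x2 NAND x4) OR x3) OR NOT (x3 XOR (x2 NOR x4)) OR NOT (x2 OR (x2 XOR x3))
De Morgan's: NOT(AND of terms) = OR of negations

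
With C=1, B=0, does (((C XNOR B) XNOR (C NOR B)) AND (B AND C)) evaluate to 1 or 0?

Substituting: (((1 XNOR 0) XNOR (1 NOR 0)) AND (0 AND 1))
= 0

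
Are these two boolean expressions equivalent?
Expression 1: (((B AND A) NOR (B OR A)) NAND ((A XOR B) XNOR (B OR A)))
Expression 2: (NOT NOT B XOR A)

No. Counterexample: with B=1, A=1, Expression 1 = 1 but Expression 2 = 0.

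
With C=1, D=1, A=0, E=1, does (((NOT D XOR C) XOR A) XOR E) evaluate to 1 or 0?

Substituting: (((NOT 1 XOR 1) XOR 0) XOR 1)
= 0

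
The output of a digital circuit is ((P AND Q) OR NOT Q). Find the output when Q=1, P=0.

Substituting: ((0 AND 1) OR NOT 1)
= 0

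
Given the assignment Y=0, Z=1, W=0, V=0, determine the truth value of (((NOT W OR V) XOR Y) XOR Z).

Substituting: (((NOT 0 OR 0) XOR 0) XOR 1)
= 0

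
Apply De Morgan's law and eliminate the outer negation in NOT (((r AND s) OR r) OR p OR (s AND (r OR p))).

NOT ((r AND s) OR r) AND NOT p AND NOT (s AND (r OR p))
De Morgan's: NOT(OR of terms) = AND of negations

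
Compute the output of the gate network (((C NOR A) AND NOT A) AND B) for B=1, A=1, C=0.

Substituting: (((0 NOR 1) AND NOT 1) AND 1)
= 0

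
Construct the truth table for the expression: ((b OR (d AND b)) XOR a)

b | a | d | Output
------------------
0 | 0 | 0 | 0
0 | 0 | 1 | 0
0 | 1 | 0 | 1
0 | 1 | 1 | 1
1 | 0 | 0 | 1
1 | 0 | 1 | 1
1 | 1 | 0 | 0
1 | 1 | 1 | 0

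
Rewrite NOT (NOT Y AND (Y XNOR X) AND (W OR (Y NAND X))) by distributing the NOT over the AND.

Y OR NOT (Y XNOR X) OR NOT (W OR (Y NAND X))
De Morgan's: NOT(AND of terms) = OR of negations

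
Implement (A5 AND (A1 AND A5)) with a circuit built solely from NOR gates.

((A5 NOR A5) NOR (((A1 NOR A1) NOR (A5 NOR A5)) NOR ((A1 NOR A1) NOR (A5 NOR A5))))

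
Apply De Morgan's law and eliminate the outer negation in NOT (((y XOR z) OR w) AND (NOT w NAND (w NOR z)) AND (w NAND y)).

NOT ((y XOR z) OR w) OR NOT (NOT w NAND (w NOR z)) OR NOT (w NAND y)
De Morgan's: NOT(AND of terms) = OR of negations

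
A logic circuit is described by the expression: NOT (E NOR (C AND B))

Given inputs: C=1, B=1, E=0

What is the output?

Substituting: NOT (0 NOR (1 AND 1))
= 1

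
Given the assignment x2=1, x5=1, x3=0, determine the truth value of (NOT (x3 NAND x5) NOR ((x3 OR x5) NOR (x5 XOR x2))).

Substituting: (NOT (0 NAND 1) NOR ((0 OR 1) NOR (1 XOR 1)))
= 1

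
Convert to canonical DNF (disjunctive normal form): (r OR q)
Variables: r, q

(NOT r AND q) OR (r AND NOT q) OR (r AND q)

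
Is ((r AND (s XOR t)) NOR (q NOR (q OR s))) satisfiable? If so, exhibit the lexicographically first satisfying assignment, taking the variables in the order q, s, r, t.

q=0, s=1, r=0, t=0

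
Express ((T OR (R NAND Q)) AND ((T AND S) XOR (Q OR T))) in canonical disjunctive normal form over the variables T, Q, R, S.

(NOT T AND Q AND NOT R AND NOT S) OR (NOT T AND Q AND NOT R AND S) OR (T AND NOT Q AND NOT R AND NOT S) OR (T AND NOT Q AND R AND NOT S) OR (T AND Q AND NOT R AND NOT S) OR (T AND Q AND R AND NOT S)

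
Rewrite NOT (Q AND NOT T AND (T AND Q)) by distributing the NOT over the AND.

NOT Q OR T OR NOT (T AND Q)
De Morgan's: NOT(AND of terms) = OR of negations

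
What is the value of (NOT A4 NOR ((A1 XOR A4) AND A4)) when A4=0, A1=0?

Substituting: (NOT 0 NOR ((0 XOR 0) AND 0))
= 0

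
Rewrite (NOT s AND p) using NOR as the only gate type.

(((s NOR s) NOR (s NOR s)) NOR (p NOR p))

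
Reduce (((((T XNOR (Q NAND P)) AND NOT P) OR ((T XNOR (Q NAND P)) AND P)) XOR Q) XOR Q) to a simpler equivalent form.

By XOR self-cancellation ((E XOR v) XOR v = E) then distribution ((E AND v) OR (E AND NOT v) = E):
= (T XNOR (Q NAND P))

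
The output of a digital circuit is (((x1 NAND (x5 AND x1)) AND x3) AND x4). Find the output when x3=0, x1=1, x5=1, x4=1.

Substituting: (((1 NAND (1 AND 1)) AND 0) AND 1)
= 0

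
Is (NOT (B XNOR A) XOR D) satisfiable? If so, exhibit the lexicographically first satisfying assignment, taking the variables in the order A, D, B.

A=0, D=0, B=1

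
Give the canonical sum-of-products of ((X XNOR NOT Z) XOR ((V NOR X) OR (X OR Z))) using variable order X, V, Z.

Σm(0, 5, 7) = (NOT X AND NOT V AND NOT Z) OR (X AND NOT V AND Z) OR (X AND V AND Z)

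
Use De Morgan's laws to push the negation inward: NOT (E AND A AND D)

NOT E OR NOT A OR NOT D
De Morgan's: NOT(AND of terms) = OR of negations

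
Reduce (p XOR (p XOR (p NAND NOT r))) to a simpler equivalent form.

By XOR self-cancellation ((E XOR v) XOR v = E):
= (p NAND NOT r)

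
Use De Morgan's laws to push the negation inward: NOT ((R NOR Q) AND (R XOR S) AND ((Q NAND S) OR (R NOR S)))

NOT (R NOR Q) OR NOT (R XOR S) OR NOT ((Q NAND S) OR (R NOR S))
De Morgan's: NOT(AND of terms) = OR of negations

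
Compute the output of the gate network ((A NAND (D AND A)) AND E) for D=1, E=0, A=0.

Substituting: ((0 NAND (1 AND 0)) AND 0)
= 0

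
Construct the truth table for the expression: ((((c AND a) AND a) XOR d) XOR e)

d | c | a | e | Output
----------------------
0 | 0 | 0 | 0 | 0
0 | 0 | 0 | 1 | 1
0 | 0 | 1 | 0 | 0
0 | 0 | 1 | 1 | 1
0 | 1 | 0 | 0 | 0
0 | 1 | 0 | 1 | 1
0 | 1 | 1 | 0 | 1
0 | 1 | 1 | 1 | 0
1 | 0 | 0 | 0 | 1
1 | 0 | 0 | 1 | 0
1 | 0 | 1 | 0 | 1
1 | 0 | 1 | 1 | 0
1 | 1 | 0 | 0 | 1
1 | 1 | 0 | 1 | 0
1 | 1 | 1 | 0 | 0
1 | 1 | 1 | 1 | 1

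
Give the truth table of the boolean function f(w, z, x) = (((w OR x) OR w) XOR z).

w | z | x | Output
------------------
0 | 0 | 0 | 0
0 | 0 | 1 | 1
0 | 1 | 0 | 1
0 | 1 | 1 | 0
1 | 0 | 0 | 1
1 | 0 | 1 | 1
1 | 1 | 0 | 0
1 | 1 | 1 | 0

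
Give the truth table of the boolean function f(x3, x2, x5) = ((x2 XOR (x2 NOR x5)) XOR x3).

x3 | x2 | x5 | Output
---------------------
0 | 0 | 0 | 1
0 | 0 | 1 | 0
0 | 1 | 0 | 1
0 | 1 | 1 | 1
1 | 0 | 0 | 0
1 | 0 | 1 | 1
1 | 1 | 0 | 0
1 | 1 | 1 | 0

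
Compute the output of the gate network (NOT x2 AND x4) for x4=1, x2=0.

Substituting: (NOT 0 AND 1)
= 1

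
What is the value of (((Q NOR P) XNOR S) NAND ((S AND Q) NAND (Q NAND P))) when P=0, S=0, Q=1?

Substituting: (((1 NOR 0) XNOR 0) NAND ((0 AND 1) NAND (1 NAND 0)))
= 0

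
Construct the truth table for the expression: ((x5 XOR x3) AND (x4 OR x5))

x5 | x3 | x4 | Output
---------------------
0 | 0 | 0 | 0
0 | 0 | 1 | 0
0 | 1 | 0 | 0
0 | 1 | 1 | 1
1 | 0 | 0 | 1
1 | 0 | 1 | 1
1 | 1 | 0 | 0
1 | 1 | 1 | 0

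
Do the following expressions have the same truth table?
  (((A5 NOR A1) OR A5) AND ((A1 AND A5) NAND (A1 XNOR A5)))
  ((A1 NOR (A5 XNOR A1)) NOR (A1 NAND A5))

No. Counterexample: with A1=0, A5=0, Expression 1 = 1 but Expression 2 = 0.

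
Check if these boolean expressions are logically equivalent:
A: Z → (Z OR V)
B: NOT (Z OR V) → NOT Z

Yes, Contrapositive is always equivalent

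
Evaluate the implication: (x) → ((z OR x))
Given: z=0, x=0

Antecedent (x) = 0; consequent ((z OR x)) = 0.
0 → 0 = 1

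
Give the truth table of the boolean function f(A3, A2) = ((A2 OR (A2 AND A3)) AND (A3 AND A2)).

A3 | A2 | Output
----------------
0 | 0 | 0
0 | 1 | 0
1 | 0 | 0
1 | 1 | 1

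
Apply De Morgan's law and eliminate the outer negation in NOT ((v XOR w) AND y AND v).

NOT (v XOR w) OR NOT y OR NOT v
De Morgan's: NOT(AND of terms) = OR of negations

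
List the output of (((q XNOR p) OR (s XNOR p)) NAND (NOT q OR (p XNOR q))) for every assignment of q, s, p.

q | s | p | Output
------------------
0 | 0 | 0 | 0
0 | 0 | 1 | 1
0 | 1 | 0 | 0
0 | 1 | 1 | 0
1 | 0 | 0 | 1
1 | 0 | 1 | 0
1 | 1 | 0 | 1
1 | 1 | 1 | 0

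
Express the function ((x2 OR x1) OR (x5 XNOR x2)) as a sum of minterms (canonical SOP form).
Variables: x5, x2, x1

Σm(0, 1, 2, 3, 5, 6, 7) = (NOT x5 AND NOT x2 AND NOT x1) OR (NOT x5 AND NOT x2 AND x1) OR (NOT x5 AND x2 AND NOT x1) OR (NOT x5 AND x2 AND x1) OR (x5 AND NOT x2 AND x1) OR (x5 AND x2 AND NOT x1) OR (x5 AND x2 AND x1)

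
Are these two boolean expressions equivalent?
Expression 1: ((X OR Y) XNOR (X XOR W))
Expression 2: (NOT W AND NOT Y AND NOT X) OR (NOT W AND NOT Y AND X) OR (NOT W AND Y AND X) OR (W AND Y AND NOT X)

Yes, they are equivalent — the two output columns agree on all 8 assignments:
W | Y | X | Expression 1 | Expression 2
---------------------------------------
0 | 0 | 0 | 1 | 1
0 | 0 | 1 | 1 | 1
0 | 1 | 0 | 0 | 0
0 | 1 | 1 | 1 | 1
1 | 0 | 0 | 0 | 0
1 | 0 | 1 | 0 | 0
1 | 1 | 0 | 1 | 1
1 | 1 | 1 | 0 | 0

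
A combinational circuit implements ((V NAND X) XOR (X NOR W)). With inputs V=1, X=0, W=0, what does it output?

Substituting: ((1 NAND 0) XOR (0 NOR 0))
= 0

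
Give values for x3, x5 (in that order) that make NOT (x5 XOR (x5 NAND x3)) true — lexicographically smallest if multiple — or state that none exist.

x3=0, x5=1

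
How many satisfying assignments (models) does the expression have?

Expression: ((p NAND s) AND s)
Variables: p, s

Satisfying assignments: (0,1)
Count: 1 out of 4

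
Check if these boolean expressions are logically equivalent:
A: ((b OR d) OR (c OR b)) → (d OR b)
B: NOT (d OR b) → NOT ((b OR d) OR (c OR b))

Yes, Contrapositive is always equivalent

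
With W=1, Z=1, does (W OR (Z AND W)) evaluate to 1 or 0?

Substituting: (1 OR (1 AND 1))
= 1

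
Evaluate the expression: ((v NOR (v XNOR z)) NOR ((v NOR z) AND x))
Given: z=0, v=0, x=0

Substituting: ((0 NOR (0 XNOR 0)) NOR ((0 NOR 0) AND 0))
= 1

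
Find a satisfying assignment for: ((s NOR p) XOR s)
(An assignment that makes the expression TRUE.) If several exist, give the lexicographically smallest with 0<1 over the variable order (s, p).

s=0, p=0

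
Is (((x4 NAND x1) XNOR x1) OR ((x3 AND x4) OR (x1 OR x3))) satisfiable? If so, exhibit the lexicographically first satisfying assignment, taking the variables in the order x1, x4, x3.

x1=0, x4=0, x3=1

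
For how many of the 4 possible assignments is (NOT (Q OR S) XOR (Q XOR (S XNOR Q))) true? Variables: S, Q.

Satisfying assignments: (0,1)
Count: 1 out of 4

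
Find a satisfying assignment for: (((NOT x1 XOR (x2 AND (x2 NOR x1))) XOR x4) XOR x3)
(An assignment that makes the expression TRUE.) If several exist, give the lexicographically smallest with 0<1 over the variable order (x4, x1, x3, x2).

x4=0, x1=0, x3=0, x2=0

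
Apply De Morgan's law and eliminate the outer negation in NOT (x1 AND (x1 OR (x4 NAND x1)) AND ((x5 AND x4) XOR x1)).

NOT x1 OR NOT (x1 OR (x4 NAND x1)) OR NOT ((x5 AND x4) XOR x1)
De Morgan's: NOT(AND of terms) = OR of negations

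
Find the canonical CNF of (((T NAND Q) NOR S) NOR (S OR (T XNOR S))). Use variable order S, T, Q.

(S OR T OR Q) AND (S OR T OR NOT Q) AND (S OR NOT T OR NOT Q) AND (NOT S OR T OR Q) AND (NOT S OR T OR NOT Q) AND (NOT S OR NOT T OR Q) AND (NOT S OR NOT T OR NOT Q)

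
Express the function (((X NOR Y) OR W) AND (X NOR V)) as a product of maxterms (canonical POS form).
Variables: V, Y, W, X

ΠM(1, 3, 4, 5, 7, 8, 9, 10, 11, 12, 13, 14, 15) = (V OR Y OR W OR NOT X) AND (V OR Y OR NOT W OR NOT X) AND (V OR NOT Y OR W OR X) AND (V OR NOT Y OR W OR NOT X) AND (V OR NOT Y OR NOT W OR NOT X) AND (NOT V OR Y OR W OR X) AND (NOT V OR Y OR W OR NOT X) AND (NOT V OR Y OR NOT W OR X) AND (NOT V OR Y OR NOT W OR NOT X) AND (NOT V OR NOT Y OR W OR X) AND (NOT V OR NOT Y OR W OR NOT X) AND (NOT V OR NOT Y OR NOT W OR X) AND (NOT V OR NOT Y OR NOT W OR NOT X)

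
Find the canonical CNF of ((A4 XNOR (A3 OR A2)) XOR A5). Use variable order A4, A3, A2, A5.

(A4 OR A3 OR A2 OR NOT A5) AND (A4 OR A3 OR NOT A2 OR A5) AND (A4 OR NOT A3 OR A2 OR A5) AND (A4 OR NOT A3 OR NOT A2 OR A5) AND (NOT A4 OR A3 OR A2 OR A5) AND (NOT A4 OR A3 OR NOT A2 OR NOT A5) AND (NOT A4 OR NOT A3 OR A2 OR NOT A5) AND (NOT A4 OR NOT A3 OR NOT A2 OR NOT A5)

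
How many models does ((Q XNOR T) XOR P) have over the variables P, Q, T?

Satisfying assignments: (0,0,0), (0,1,1), (1,0,1), (1,1,0)
Count: 4 out of 8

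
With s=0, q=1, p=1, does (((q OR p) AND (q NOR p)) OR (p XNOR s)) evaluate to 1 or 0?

Substituting: (((1 OR 1) AND (1 NOR 1)) OR (1 XNOR 0))
= 0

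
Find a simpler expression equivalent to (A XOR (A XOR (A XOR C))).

By XOR self-cancellation ((E XOR v) XOR v = E):
= (A XOR C)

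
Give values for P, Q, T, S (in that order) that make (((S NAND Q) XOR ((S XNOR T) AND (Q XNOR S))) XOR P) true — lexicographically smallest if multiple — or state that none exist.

P=0, Q=0, T=0, S=1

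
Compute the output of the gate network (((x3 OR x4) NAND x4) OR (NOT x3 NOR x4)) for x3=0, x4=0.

Substituting: (((0 OR 0) NAND 0) OR (NOT 0 NOR 0))
= 1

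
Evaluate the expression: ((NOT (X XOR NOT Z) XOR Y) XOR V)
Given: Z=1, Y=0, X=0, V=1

Substituting: ((NOT (0 XOR NOT 1) XOR 0) XOR 1)
= 0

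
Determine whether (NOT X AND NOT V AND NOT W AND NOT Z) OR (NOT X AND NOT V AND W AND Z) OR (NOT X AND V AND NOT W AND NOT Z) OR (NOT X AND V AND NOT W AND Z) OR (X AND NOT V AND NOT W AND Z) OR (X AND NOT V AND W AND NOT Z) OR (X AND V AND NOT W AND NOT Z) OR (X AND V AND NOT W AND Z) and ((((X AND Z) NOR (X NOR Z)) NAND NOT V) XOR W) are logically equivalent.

Yes, they are equivalent — the two output columns agree on all 16 assignments:
X | V | W | Z | Expression 1 | Expression 2
-------------------------------------------
0 | 0 | 0 | 0 | 1 | 1
0 | 0 | 0 | 1 | 0 | 0
0 | 0 | 1 | 0 | 0 | 0
0 | 0 | 1 | 1 | 1 | 1
0 | 1 | 0 | 0 | 1 | 1
0 | 1 | 0 | 1 | 1 | 1
0 | 1 | 1 | 0 | 0 | 0
0 | 1 | 1 | 1 | 0 | 0
1 | 0 | 0 | 0 | 0 | 0
1 | 0 | 0 | 1 | 1 | 1
1 | 0 | 1 | 0 | 1 | 1
1 | 0 | 1 | 1 | 0 | 0
1 | 1 | 0 | 0 | 1 | 1
1 | 1 | 0 | 1 | 1 | 1
1 | 1 | 1 | 0 | 0 | 0
1 | 1 | 1 | 1 | 0 | 0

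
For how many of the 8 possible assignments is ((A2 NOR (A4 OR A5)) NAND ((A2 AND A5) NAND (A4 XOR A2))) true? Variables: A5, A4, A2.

Satisfying assignments: (0,0,1), (0,1,0), (0,1,1), (1,0,0), (1,0,1), (1,1,0), (1,1,1)
Count: 7 out of 8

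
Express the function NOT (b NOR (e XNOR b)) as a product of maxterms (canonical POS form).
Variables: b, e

ΠM(1) = (b OR NOT e)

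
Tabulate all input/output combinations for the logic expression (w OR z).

w | z | Output
--------------
0 | 0 | 0
0 | 1 | 1
1 | 0 | 1
1 | 1 | 1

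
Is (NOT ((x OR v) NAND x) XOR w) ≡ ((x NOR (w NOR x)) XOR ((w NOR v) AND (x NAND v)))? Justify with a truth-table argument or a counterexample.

No. Counterexample: with x=0, v=0, w=0, Expression 1 = 0 but Expression 2 = 1.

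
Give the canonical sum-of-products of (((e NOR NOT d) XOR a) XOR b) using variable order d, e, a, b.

Σm(1, 2, 5, 6, 8, 11, 13, 14) = (NOT d AND NOT e AND NOT a AND b) OR (NOT d AND NOT e AND a AND NOT b) OR (NOT d AND e AND NOT a AND b) OR (NOT d AND e AND a AND NOT b) OR (d AND NOT e AND NOT a AND NOT b) OR (d AND NOT e AND a AND b) OR (d AND e AND NOT a AND b) OR (d AND e AND a AND NOT b)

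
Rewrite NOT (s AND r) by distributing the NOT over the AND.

NOT s OR NOT r
De Morgan's: NOT(AND of terms) = OR of negations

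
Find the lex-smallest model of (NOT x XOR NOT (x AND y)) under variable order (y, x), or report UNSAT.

y=0, x=1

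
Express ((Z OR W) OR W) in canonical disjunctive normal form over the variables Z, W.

(NOT Z AND W) OR (Z AND NOT W) OR (Z AND W)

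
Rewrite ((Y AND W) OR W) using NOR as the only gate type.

((((Y NOR Y) NOR (W NOR W)) NOR W) NOR (((Y NOR Y) NOR (W NOR W)) NOR W))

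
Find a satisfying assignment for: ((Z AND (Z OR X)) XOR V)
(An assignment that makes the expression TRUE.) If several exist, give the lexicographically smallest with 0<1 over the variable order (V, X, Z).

V=0, X=0, Z=1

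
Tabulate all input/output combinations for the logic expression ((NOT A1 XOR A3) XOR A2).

A3 | A1 | A2 | Output
---------------------
0 | 0 | 0 | 1
0 | 0 | 1 | 0
0 | 1 | 0 | 0
0 | 1 | 1 | 1
1 | 0 | 0 | 0
1 | 0 | 1 | 1
1 | 1 | 0 | 1
1 | 1 | 1 | 0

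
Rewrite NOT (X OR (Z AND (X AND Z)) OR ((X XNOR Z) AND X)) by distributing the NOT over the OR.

NOT X AND NOT (Z AND (X AND Z)) AND NOT ((X XNOR Z) AND X)
De Morgan's: NOT(OR of terms) = AND of negations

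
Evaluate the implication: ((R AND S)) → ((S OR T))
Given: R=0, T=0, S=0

Antecedent ((R AND S)) = 0; consequent ((S OR T)) = 0.
0 → 0 = 1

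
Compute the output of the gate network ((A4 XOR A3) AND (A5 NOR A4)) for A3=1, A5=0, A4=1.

Substituting: ((1 XOR 1) AND (0 NOR 1))
= 0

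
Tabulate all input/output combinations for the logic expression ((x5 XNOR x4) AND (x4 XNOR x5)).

x5 | x4 | Output
----------------
0 | 0 | 1
0 | 1 | 0
1 | 0 | 0
1 | 1 | 1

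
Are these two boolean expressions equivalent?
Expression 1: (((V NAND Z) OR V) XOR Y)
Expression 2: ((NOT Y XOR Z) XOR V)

No. Counterexample: with Z=0, V=1, Y=0, Expression 1 = 1 but Expression 2 = 0.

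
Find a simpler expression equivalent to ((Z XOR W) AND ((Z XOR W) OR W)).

By absorption (E AND (E OR v) = E):
= (Z XOR W)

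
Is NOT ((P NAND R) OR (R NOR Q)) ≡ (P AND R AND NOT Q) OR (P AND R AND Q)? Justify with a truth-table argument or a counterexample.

Yes, they are equivalent — the two output columns agree on all 8 assignments:
P | R | Q | Expression 1 | Expression 2
---------------------------------------
0 | 0 | 0 | 0 | 0
0 | 0 | 1 | 0 | 0
0 | 1 | 0 | 0 | 0
0 | 1 | 1 | 0 | 0
1 | 0 | 0 | 0 | 0
1 | 0 | 1 | 0 | 0
1 | 1 | 0 | 1 | 1
1 | 1 | 1 | 1 | 1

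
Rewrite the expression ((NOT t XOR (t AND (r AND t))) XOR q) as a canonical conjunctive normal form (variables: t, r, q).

(t OR r OR NOT q) AND (t OR NOT r OR NOT q) AND (NOT t OR r OR q) AND (NOT t OR NOT r OR NOT q)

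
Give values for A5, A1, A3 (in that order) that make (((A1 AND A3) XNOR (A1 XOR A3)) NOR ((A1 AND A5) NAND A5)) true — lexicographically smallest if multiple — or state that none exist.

A5=1, A1=1, A3=0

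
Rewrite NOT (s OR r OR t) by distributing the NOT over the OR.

NOT s AND NOT r AND NOT t
De Morgan's: NOT(OR of terms) = AND of negations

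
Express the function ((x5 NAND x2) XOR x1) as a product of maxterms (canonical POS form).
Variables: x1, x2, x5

ΠM(3, 4, 5, 6) = (x1 OR NOT x2 OR NOT x5) AND (NOT x1 OR x2 OR x5) AND (NOT x1 OR x2 OR NOT x5) AND (NOT x1 OR NOT x2 OR x5)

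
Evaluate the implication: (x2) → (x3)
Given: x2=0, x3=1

Antecedent (x2) = 0; consequent (x3) = 1.
0 → 1 = 1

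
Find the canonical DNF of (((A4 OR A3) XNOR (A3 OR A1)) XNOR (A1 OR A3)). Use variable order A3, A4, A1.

(NOT A3 AND A4 AND NOT A1) OR (NOT A3 AND A4 AND A1) OR (A3 AND NOT A4 AND NOT A1) OR (A3 AND NOT A4 AND A1) OR (A3 AND A4 AND NOT A1) OR (A3 AND A4 AND A1)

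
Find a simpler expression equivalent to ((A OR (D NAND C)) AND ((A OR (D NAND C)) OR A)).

By absorption (E AND (E OR v) = E):
= (A OR (D NAND C))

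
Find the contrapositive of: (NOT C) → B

Contrapositive: NOT B → C
Note: A statement and its contrapositive are logically equivalent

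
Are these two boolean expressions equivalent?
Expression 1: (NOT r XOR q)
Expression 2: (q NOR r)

No. Counterexample: with q=1, r=1, Expression 1 = 1 but Expression 2 = 0.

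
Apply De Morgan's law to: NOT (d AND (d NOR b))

NOT d OR NOT (d NOR b)
De Morgan's: NOT(AND of terms) = OR of negations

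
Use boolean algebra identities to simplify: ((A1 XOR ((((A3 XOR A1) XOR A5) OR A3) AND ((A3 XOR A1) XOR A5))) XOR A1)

By XOR self-cancellation ((E XOR v) XOR v = E) then absorption (E AND (E OR v) = E):
= ((A3 XOR A1) XOR A5)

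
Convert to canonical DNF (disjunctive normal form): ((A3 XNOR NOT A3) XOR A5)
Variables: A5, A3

(A5 AND NOT A3) OR (A5 AND A3)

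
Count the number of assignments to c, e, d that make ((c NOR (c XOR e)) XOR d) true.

Satisfying assignments: (0,0,0), (0,1,1), (1,0,1), (1,1,1)
Count: 4 out of 8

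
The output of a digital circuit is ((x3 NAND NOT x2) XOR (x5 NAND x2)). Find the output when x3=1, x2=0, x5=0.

Substituting: ((1 NAND NOT 0) XOR (0 NAND 0))
= 1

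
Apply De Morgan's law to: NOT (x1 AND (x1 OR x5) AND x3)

NOT x1 OR NOT (x1 OR x5) OR NOT x3
De Morgan's: NOT(AND of terms) = OR of negations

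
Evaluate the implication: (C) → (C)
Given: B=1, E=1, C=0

Antecedent (C) = 0; consequent (C) = 0.
0 → 0 = 1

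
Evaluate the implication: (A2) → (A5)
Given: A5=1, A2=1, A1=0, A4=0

Antecedent (A2) = 1; consequent (A5) = 1.
1 → 1 = 1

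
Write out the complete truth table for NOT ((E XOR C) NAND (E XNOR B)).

B | E | C | Output
------------------
0 | 0 | 0 | 0
0 | 0 | 1 | 1
0 | 1 | 0 | 0
0 | 1 | 1 | 0
1 | 0 | 0 | 0
1 | 0 | 1 | 0
1 | 1 | 0 | 1
1 | 1 | 1 | 0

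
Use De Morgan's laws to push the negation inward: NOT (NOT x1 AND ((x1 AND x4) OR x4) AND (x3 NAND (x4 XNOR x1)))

x1 OR NOT ((x1 AND x4) OR x4) OR NOT (x3 NAND (x4 XNOR x1))
De Morgan's: NOT(AND of terms) = OR of negations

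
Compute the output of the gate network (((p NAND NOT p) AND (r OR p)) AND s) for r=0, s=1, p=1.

Substituting: (((1 NAND NOT 1) AND (0 OR 1)) AND 1)
= 1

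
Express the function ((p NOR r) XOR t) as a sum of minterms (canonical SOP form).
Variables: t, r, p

Σm(0, 5, 6, 7) = (NOT t AND NOT r AND NOT p) OR (t AND NOT r AND p) OR (t AND r AND NOT p) OR (t AND r AND p)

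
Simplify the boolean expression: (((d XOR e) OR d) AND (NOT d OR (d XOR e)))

By distribution ((E OR v) AND (E OR NOT v) = E):
= (d XOR e)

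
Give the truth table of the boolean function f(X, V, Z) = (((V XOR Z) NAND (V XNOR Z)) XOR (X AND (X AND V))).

X | V | Z | Output
------------------
0 | 0 | 0 | 1
0 | 0 | 1 | 1
0 | 1 | 0 | 1
0 | 1 | 1 | 1
1 | 0 | 0 | 1
1 | 0 | 1 | 1
1 | 1 | 0 | 0
1 | 1 | 1 | 0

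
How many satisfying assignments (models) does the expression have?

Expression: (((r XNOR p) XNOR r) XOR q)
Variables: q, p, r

Satisfying assignments: (0,1,0), (0,1,1), (1,0,0), (1,0,1)
Count: 4 out of 8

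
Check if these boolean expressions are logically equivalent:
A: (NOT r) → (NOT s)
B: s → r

Yes, Contrapositive is always equivalent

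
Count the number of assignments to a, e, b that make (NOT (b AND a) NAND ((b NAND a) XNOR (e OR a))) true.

Satisfying assignments: (0,0,0), (0,0,1), (1,0,1), (1,1,1)
Count: 4 out of 8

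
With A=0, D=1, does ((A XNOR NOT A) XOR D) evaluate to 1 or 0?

Substituting: ((0 XNOR NOT 0) XOR 1)
= 1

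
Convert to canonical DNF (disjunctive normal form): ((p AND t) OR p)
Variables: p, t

(p AND NOT t) OR (p AND t)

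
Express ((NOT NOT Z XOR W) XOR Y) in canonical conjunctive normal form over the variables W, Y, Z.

(W OR Y OR Z) AND (W OR NOT Y OR NOT Z) AND (NOT W OR Y OR NOT Z) AND (NOT W OR NOT Y OR Z)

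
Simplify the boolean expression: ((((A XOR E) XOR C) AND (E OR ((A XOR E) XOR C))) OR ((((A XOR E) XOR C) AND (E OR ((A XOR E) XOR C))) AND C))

By absorption (E OR (E AND v) = E) then absorption (E AND (E OR v) = E):
= ((A XOR E) XOR C)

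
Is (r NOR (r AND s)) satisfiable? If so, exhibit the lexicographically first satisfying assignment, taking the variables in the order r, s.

r=0, s=0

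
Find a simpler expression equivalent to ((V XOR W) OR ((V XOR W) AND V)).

By absorption (E OR (E AND v) = E):
= (V XOR W)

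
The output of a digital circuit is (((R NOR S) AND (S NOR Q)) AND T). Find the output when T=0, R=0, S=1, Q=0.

Substituting: (((0 NOR 1) AND (1 NOR 0)) AND 0)
= 0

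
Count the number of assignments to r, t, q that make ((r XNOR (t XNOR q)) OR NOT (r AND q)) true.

Satisfying assignments: (0,0,0), (0,0,1), (0,1,0), (0,1,1), (1,0,0), (1,1,0), (1,1,1)
Count: 7 out of 8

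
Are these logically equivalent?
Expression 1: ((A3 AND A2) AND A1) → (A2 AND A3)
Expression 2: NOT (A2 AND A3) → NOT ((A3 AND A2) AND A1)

Yes, Contrapositive is always equivalent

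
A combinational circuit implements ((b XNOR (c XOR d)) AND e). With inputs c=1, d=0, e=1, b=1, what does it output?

Substituting: ((1 XNOR (1 XOR 0)) AND 1)
= 1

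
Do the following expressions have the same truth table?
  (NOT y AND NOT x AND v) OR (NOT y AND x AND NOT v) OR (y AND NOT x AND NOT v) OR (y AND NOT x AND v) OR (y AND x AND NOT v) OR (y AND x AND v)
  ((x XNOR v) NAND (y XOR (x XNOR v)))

Yes, they are equivalent — the two output columns agree on all 8 assignments:
y | x | v | Expression 1 | Expression 2
---------------------------------------
0 | 0 | 0 | 0 | 0
0 | 0 | 1 | 1 | 1
0 | 1 | 0 | 1 | 1
0 | 1 | 1 | 0 | 0
1 | 0 | 0 | 1 | 1
1 | 0 | 1 | 1 | 1
1 | 1 | 0 | 1 | 1
1 | 1 | 1 | 1 | 1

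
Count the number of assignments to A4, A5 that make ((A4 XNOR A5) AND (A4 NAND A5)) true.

Satisfying assignments: (0,0)
Count: 1 out of 4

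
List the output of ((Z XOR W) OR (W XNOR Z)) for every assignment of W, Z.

W | Z | Output
--------------
0 | 0 | 1
0 | 1 | 1
1 | 0 | 1
1 | 1 | 1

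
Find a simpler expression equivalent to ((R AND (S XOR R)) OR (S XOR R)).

By absorption (E OR (E AND v) = E):
= (S XOR R)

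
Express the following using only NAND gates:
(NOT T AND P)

(((T NAND T) NAND P) NAND ((T NAND T) NAND P))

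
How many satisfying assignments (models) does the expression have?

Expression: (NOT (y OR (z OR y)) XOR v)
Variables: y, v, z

Satisfying assignments: (0,0,0), (0,1,1), (1,1,0), (1,1,1)
Count: 4 out of 8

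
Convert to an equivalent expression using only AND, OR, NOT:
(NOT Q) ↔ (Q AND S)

((NOT Q) AND (Q AND S)) OR (Q AND NOT (Q AND S))
(Biconditional = both true or both false)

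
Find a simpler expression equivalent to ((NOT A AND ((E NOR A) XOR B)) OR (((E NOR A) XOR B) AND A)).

By distribution ((E AND v) OR (E AND NOT v) = E):
= ((E NOR A) XOR B)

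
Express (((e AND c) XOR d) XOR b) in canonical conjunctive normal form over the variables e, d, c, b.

(e OR d OR c OR b) AND (e OR d OR NOT c OR b) AND (e OR NOT d OR c OR NOT b) AND (e OR NOT d OR NOT c OR NOT b) AND (NOT e OR d OR c OR b) AND (NOT e OR d OR NOT c OR NOT b) AND (NOT e OR NOT d OR c OR NOT b) AND (NOT e OR NOT d OR NOT c OR b)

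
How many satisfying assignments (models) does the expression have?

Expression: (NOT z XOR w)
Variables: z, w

Satisfying assignments: (0,0), (1,1)
Count: 2 out of 4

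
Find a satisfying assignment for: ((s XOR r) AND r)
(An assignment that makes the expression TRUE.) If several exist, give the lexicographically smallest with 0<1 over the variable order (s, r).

s=0, r=1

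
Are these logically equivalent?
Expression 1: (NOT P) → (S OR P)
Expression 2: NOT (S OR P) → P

Yes, Contrapositive is always equivalent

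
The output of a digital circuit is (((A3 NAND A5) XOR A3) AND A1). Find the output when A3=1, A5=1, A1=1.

Substituting: (((1 NAND 1) XOR 1) AND 1)
= 1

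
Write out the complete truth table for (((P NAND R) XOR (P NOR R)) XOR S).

R | P | S | Output
------------------
0 | 0 | 0 | 0
0 | 0 | 1 | 1
0 | 1 | 0 | 1
0 | 1 | 1 | 0
1 | 0 | 0 | 1
1 | 0 | 1 | 0
1 | 1 | 0 | 0
1 | 1 | 1 | 1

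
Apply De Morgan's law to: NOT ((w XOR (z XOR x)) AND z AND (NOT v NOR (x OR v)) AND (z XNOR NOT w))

NOT (w XOR (z XOR x)) OR NOT z OR NOT (NOT v NOR (x OR v)) OR NOT (z XNOR NOT w)
De Morgan's: NOT(AND of terms) = OR of negations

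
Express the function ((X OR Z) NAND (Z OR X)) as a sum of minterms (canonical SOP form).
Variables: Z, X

Σm(0) = (NOT Z AND NOT X)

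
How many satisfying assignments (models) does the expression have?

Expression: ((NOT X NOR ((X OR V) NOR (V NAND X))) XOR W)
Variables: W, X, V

Satisfying assignments: (0,1,0), (0,1,1), (1,0,0), (1,0,1)
Count: 4 out of 8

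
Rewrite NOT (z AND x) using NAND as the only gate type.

(((z NAND x) NAND (z NAND x)) NAND ((z NAND x) NAND (z NAND x)))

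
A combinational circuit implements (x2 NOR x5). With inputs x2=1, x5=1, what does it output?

Substituting: (1 NOR 1)
= 0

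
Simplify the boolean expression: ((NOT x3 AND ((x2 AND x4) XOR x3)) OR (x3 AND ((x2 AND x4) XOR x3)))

By distribution ((E AND v) OR (E AND NOT v) = E):
= ((x2 AND x4) XOR x3)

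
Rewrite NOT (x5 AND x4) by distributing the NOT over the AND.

NOT x5 OR NOT x4
De Morgan's: NOT(AND of terms) = OR of negations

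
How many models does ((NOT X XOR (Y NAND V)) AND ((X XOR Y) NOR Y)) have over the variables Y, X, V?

No assignment satisfies the expression.
Count: 0 out of 8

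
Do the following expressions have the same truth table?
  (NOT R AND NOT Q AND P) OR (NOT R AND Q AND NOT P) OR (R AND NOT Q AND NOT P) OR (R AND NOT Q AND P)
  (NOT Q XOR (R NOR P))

Yes, they are equivalent — the two output columns agree on all 8 assignments:
R | Q | P | Expression 1 | Expression 2
---------------------------------------
0 | 0 | 0 | 0 | 0
0 | 0 | 1 | 1 | 1
0 | 1 | 0 | 1 | 1
0 | 1 | 1 | 0 | 0
1 | 0 | 0 | 1 | 1
1 | 0 | 1 | 1 | 1
1 | 1 | 0 | 0 | 0
1 | 1 | 1 | 0 | 0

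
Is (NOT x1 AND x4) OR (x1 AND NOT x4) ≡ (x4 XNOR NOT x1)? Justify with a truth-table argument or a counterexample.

Yes, they are equivalent — the two output columns agree on all 4 assignments:
x1 | x4 | Expression 1 | Expression 2
-------------------------------------
0 | 0 | 0 | 0
0 | 1 | 1 | 1
1 | 0 | 1 | 1
1 | 1 | 0 | 0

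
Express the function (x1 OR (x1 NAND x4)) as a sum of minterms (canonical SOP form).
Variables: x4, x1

Σm(0, 1, 2, 3) = (NOT x4 AND NOT x1) OR (NOT x4 AND x1) OR (x4 AND NOT x1) OR (x4 AND x1)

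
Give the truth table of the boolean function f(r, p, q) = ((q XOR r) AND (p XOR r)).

r | p | q | Output
------------------
0 | 0 | 0 | 0
0 | 0 | 1 | 0
0 | 1 | 0 | 0
0 | 1 | 1 | 1
1 | 0 | 0 | 1
1 | 0 | 1 | 0
1 | 1 | 0 | 0
1 | 1 | 1 | 0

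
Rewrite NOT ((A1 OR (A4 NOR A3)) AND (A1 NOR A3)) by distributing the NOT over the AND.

NOT (A1 OR (A4 NOR A3)) OR NOT (A1 NOR A3)
De Morgan's: NOT(AND of terms) = OR of negations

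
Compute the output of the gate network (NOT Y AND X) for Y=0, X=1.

Substituting: (NOT 0 AND 1)
= 1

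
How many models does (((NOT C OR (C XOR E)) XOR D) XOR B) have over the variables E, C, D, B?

Satisfying assignments: (0,0,0,0), (0,0,1,1), (0,1,0,0), (0,1,1,1), (1,0,0,0), (1,0,1,1), (1,1,0,1), (1,1,1,0)
Count: 8 out of 16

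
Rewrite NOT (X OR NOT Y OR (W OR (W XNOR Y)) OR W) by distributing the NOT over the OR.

NOT X AND Y AND NOT (W OR (W XNOR Y)) AND NOT W
De Morgan's: NOT(OR of terms) = AND of negations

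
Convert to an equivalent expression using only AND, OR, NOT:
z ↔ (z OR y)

(z AND (z OR y)) OR (NOT z AND NOT (z OR y))
(Biconditional = both true or both false)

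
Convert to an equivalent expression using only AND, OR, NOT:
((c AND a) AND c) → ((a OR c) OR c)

NOT ((c AND a) AND c) OR ((a OR c) OR c)
(Implication elimination: A → B = NOT A OR B)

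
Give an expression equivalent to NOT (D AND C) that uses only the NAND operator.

(((D NAND C) NAND (D NAND C)) NAND ((D NAND C) NAND (D NAND C)))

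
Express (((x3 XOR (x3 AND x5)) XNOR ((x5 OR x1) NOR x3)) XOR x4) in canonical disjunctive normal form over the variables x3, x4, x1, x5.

(NOT x3 AND NOT x4 AND NOT x1 AND x5) OR (NOT x3 AND NOT x4 AND x1 AND NOT x5) OR (NOT x3 AND NOT x4 AND x1 AND x5) OR (NOT x3 AND x4 AND NOT x1 AND NOT x5) OR (x3 AND NOT x4 AND NOT x1 AND x5) OR (x3 AND NOT x4 AND x1 AND x5) OR (x3 AND x4 AND NOT x1 AND NOT x5) OR (x3 AND x4 AND x1 AND NOT x5)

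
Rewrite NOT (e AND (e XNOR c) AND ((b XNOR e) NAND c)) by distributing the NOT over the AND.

NOT e OR NOT (e XNOR c) OR NOT ((b XNOR e) NAND c)
De Morgan's: NOT(AND of terms) = OR of negations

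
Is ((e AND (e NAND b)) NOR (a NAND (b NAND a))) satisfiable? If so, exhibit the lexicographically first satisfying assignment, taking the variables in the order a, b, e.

a=1, b=0, e=0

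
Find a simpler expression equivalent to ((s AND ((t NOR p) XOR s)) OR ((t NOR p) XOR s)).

By absorption (E OR (E AND v) = E):
= ((t NOR p) XOR s)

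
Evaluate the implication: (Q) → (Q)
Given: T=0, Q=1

Antecedent (Q) = 1; consequent (Q) = 1.
1 → 1 = 1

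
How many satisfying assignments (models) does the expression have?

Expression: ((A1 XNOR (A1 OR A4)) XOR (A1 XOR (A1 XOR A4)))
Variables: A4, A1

Satisfying assignments: (0,0), (0,1), (1,0)
Count: 3 out of 4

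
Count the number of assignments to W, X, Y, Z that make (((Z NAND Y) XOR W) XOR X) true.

Satisfying assignments: (0,0,0,0), (0,0,0,1), (0,0,1,0), (0,1,1,1), (1,0,1,1), (1,1,0,0), (1,1,0,1), (1,1,1,0)
Count: 8 out of 16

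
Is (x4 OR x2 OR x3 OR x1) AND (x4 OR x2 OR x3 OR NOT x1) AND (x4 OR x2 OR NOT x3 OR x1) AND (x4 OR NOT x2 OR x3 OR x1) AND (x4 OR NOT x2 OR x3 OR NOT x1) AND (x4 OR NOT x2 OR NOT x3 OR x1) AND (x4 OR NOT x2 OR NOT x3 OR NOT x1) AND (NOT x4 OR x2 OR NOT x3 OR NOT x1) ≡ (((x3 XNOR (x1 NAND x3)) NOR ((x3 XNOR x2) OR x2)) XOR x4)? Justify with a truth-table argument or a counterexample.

Yes, they are equivalent — the two output columns agree on all 16 assignments:
x4 | x2 | x3 | x1 | Expression 1 | Expression 2
-----------------------------------------------
0 | 0 | 0 | 0 | 0 | 0
0 | 0 | 0 | 1 | 0 | 0
0 | 0 | 1 | 0 | 0 | 0
0 | 0 | 1 | 1 | 1 | 1
0 | 1 | 0 | 0 | 0 | 0
0 | 1 | 0 | 1 | 0 | 0
0 | 1 | 1 | 0 | 0 | 0
0 | 1 | 1 | 1 | 0 | 0
1 | 0 | 0 | 0 | 1 | 1
1 | 0 | 0 | 1 | 1 | 1
1 | 0 | 1 | 0 | 1 | 1
1 | 0 | 1 | 1 | 0 | 0
1 | 1 | 0 | 0 | 1 | 1
1 | 1 | 0 | 1 | 1 | 1
1 | 1 | 1 | 0 | 1 | 1
1 | 1 | 1 | 1 | 1 | 1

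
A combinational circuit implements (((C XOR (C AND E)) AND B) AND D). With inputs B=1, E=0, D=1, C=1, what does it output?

Substituting: (((1 XOR (1 AND 0)) AND 1) AND 1)
= 1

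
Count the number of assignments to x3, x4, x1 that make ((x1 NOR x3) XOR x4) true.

Satisfying assignments: (0,0,0), (0,1,1), (1,1,0), (1,1,1)
Count: 4 out of 8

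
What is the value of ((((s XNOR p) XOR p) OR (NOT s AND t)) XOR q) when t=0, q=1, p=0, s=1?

Substituting: ((((1 XNOR 0) XOR 0) OR (NOT 1 AND 0)) XOR 1)
= 1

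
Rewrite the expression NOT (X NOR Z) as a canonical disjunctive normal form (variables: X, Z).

(NOT X AND Z) OR (X AND NOT Z) OR (X AND Z)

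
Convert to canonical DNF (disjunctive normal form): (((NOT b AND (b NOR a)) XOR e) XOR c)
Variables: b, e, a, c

(NOT b AND NOT e AND NOT a AND NOT c) OR (NOT b AND NOT e AND a AND c) OR (NOT b AND e AND NOT a AND c) OR (NOT b AND e AND a AND NOT c) OR (b AND NOT e AND NOT a AND c) OR (b AND NOT e AND a AND c) OR (b AND e AND NOT a AND NOT c) OR (b AND e AND a AND NOT c)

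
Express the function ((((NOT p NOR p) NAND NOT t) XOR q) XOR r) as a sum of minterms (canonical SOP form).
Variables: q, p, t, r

Σm(0, 2, 4, 6, 9, 11, 13, 15) = (NOT q AND NOT p AND NOT t AND NOT r) OR (NOT q AND NOT p AND t AND NOT r) OR (NOT q AND p AND NOT t AND NOT r) OR (NOT q AND p AND t AND NOT r) OR (q AND NOT p AND NOT t AND r) OR (q AND NOT p AND t AND r) OR (q AND p AND NOT t AND r) OR (q AND p AND t AND r)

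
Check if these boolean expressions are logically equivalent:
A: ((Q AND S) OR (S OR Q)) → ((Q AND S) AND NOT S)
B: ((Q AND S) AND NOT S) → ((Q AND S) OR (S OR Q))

No, Converse is not equivalent to original (counterexample: Q=0, S=1)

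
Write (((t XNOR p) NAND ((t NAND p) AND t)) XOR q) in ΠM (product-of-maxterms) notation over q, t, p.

ΠM(4, 5, 6, 7) = (NOT q OR t OR p) AND (NOT q OR t OR NOT p) AND (NOT q OR NOT t OR p) AND (NOT q OR NOT t OR NOT p)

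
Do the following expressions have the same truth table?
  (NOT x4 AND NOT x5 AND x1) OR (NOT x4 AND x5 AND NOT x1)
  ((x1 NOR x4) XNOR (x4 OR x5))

Yes, they are equivalent — the two output columns agree on all 8 assignments:
x4 | x5 | x1 | Expression 1 | Expression 2
------------------------------------------
0 | 0 | 0 | 0 | 0
0 | 0 | 1 | 1 | 1
0 | 1 | 0 | 1 | 1
0 | 1 | 1 | 0 | 0
1 | 0 | 0 | 0 | 0
1 | 0 | 1 | 0 | 0
1 | 1 | 0 | 0 | 0
1 | 1 | 1 | 0 | 0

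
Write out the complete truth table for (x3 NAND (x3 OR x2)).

x2 | x3 | Output
----------------
0 | 0 | 1
0 | 1 | 0
1 | 0 | 1
1 | 1 | 0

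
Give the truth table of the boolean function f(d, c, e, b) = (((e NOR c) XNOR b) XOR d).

d | c | e | b | Output
----------------------
0 | 0 | 0 | 0 | 0
0 | 0 | 0 | 1 | 1
0 | 0 | 1 | 0 | 1
0 | 0 | 1 | 1 | 0
0 | 1 | 0 | 0 | 1
0 | 1 | 0 | 1 | 0
0 | 1 | 1 | 0 | 1
0 | 1 | 1 | 1 | 0
1 | 0 | 0 | 0 | 1
1 | 0 | 0 | 1 | 0
1 | 0 | 1 | 0 | 0
1 | 0 | 1 | 1 | 1
1 | 1 | 0 | 0 | 0
1 | 1 | 0 | 1 | 1
1 | 1 | 1 | 0 | 0
1 | 1 | 1 | 1 | 1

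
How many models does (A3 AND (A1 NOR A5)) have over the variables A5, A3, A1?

Satisfying assignments: (0,1,0)
Count: 1 out of 8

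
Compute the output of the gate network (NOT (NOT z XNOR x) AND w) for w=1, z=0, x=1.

Substituting: (NOT (NOT 0 XNOR 1) AND 1)
= 0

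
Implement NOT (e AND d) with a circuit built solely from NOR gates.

(((e NOR e) NOR (d NOR d)) NOR ((e NOR e) NOR (d NOR d)))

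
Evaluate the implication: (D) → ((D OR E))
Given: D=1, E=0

Antecedent (D) = 1; consequent ((D OR E)) = 1.
1 → 1 = 1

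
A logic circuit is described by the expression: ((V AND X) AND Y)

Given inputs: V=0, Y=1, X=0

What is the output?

Substituting: ((0 AND 0) AND 1)
= 0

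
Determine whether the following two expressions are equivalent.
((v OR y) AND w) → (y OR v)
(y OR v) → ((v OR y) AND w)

No, Converse is not equivalent to original (counterexample: y=0, v=1, w=0)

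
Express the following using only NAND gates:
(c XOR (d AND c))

((c NAND (c NAND ((d NAND c) NAND (d NAND c)))) NAND (((d NAND c) NAND (d NAND c)) NAND (c NAND ((d NAND c) NAND (d NAND c)))))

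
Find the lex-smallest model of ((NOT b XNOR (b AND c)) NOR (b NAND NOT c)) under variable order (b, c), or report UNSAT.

UNSATISFIABLE - no assignment makes this expression true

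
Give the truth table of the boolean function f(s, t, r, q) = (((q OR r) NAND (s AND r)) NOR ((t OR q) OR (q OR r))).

s | t | r | q | Output
----------------------
0 | 0 | 0 | 0 | 0
0 | 0 | 0 | 1 | 0
0 | 0 | 1 | 0 | 0
0 | 0 | 1 | 1 | 0
0 | 1 | 0 | 0 | 0
0 | 1 | 0 | 1 | 0
0 | 1 | 1 | 0 | 0
0 | 1 | 1 | 1 | 0
1 | 0 | 0 | 0 | 0
1 | 0 | 0 | 1 | 0
1 | 0 | 1 | 0 | 0
1 | 0 | 1 | 1 | 0
1 | 1 | 0 | 0 | 0
1 | 1 | 0 | 1 | 0
1 | 1 | 1 | 0 | 0
1 | 1 | 1 | 1 | 0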